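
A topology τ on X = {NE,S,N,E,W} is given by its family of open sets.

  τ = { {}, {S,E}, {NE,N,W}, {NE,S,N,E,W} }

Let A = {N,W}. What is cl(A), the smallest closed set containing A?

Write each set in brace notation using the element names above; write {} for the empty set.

complement {NE,S,E}; its interior {S,E}; cl(A) = X∖{S,E} = {NE,N,W}

{NE,N,W}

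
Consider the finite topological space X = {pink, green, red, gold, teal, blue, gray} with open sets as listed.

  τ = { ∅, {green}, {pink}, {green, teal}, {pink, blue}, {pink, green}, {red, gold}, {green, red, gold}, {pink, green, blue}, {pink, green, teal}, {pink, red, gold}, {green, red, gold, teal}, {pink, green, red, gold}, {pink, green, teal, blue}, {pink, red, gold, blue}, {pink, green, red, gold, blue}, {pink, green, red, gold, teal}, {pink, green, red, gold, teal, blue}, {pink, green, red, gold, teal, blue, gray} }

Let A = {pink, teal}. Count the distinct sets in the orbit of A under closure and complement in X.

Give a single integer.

closure: X∖int(X∖A) = X∖{green, red, gold} = {pink, teal, blue, gray}
Let k=closure and c=complement:
  1. A     = {pink, teal}
  2. kA    = {pink, teal, blue, gray}
  3. cA    = {green, red, gold, blue, gray}
  4. ckA   = {green, red, gold}
  5. kcA   = {green, red, gold, teal, blue, gray}
  6. kckA  = {green, red, gold, teal, gray}
  7. ckcA  = {pink}
  8. ckckA = {pink, blue}
  9. kckcA = {pink, blue, gray}
  10. ckckcA = {green, red, gold, teal}
— saturated at 10

10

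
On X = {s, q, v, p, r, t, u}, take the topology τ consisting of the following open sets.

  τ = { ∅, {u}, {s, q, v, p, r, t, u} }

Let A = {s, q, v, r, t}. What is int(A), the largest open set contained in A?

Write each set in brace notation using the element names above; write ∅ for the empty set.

∅

interior: largest open inside A is ∅ (from ∅)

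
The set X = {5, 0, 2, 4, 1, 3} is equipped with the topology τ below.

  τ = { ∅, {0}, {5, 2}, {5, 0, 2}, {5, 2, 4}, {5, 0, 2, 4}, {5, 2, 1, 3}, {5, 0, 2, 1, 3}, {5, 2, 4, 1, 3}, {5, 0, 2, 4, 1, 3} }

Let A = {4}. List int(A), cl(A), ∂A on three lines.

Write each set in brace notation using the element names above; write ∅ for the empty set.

int(A) = ∅
cl(A)  = {4}
∂A     = {4}

interior: largest open inside A is ∅ (from ∅)
cl via duality: int({5, 0, 2, 1, 3}) = {5, 0, 2, 1, 3}, so X∖{5, 0, 2, 1, 3} = {4}
cl∖int = {4}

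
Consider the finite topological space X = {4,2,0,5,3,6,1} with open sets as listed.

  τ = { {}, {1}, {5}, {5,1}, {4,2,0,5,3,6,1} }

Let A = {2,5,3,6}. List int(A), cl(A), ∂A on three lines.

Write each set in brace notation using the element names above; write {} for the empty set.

int(A) = {5}
cl(A)  = {4,2,0,5,3,6}
∂A     = {4,2,0,3,6}

interior: largest open inside A is {5} (from {}, {5})
cl via duality: int({4,0,1}) = {1}, so X∖{1} = {4,2,0,5,3,6}
cl∖int = {4,2,0,3,6}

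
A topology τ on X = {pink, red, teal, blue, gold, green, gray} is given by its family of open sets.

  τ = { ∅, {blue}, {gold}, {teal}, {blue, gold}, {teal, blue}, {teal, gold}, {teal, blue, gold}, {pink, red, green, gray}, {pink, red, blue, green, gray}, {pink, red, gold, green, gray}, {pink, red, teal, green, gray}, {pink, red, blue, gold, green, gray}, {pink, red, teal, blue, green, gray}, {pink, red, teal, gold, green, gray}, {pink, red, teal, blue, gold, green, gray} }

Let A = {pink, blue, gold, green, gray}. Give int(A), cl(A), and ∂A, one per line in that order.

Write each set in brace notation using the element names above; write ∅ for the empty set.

int(A) = {blue, gold}
cl(A)  = {pink, red, blue, gold, green, gray}
∂A     = {pink, red, green, gray}

opens ⊆ A: ∅, {gold}, {blue}, {blue, gold}; union → int = {blue, gold}
complement {red, teal}; its interior {teal}; cl(A) = X∖{teal} = {pink, red, blue, gold, green, gray}
boundary = {pink, red, blue, gold, green, gray} ∖ {blue, gold} = {pink, red, green, gray}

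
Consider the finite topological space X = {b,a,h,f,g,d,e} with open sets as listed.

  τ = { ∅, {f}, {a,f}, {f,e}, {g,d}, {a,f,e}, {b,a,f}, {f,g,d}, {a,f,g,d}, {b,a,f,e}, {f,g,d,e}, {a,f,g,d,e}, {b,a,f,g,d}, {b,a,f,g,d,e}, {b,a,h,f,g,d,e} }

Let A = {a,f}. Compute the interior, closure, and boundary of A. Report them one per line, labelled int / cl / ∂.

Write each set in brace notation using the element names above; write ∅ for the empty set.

int(A) = {a,f}
cl(A)  = {b,a,h,f,e}
∂A     = {b,h,e}

U open, U⊆A: ∅, {f}, {a,f}. int(A) = ⋃ = {a,f}
X∖A={b,h,g,d,e}, int(X∖A)={g,d}, hence cl(A)={b,a,h,f,e}
∂A: remove int from cl → {b,h,e}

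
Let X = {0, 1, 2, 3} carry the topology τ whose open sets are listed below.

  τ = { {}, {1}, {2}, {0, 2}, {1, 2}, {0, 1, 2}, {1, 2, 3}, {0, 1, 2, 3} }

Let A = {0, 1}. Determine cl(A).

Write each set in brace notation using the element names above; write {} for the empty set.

closure: X∖int(X∖A) = X∖{2} = {0, 1, 3}

{0, 1, 3}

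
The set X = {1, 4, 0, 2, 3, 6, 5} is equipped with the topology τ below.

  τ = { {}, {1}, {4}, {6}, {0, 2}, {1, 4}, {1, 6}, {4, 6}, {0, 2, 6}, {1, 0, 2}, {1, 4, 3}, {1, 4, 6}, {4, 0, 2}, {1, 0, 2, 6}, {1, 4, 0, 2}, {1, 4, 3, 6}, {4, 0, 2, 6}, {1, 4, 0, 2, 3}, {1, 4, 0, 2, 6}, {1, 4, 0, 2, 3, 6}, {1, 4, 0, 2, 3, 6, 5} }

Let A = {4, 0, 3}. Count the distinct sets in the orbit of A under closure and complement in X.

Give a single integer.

X∖A={1, 2, 6, 5}, int(X∖A)={1, 6}, hence cl(A)={4, 0, 2, 3, 5}
Orbit (k=closure, c=complement):
  1. A     = {4, 0, 3}
  2. kA    = {4, 0, 2, 3, 5}
  3. cA    = {1, 2, 6, 5}
  4. ckA   = {1, 6}
  5. kcA   = {1, 0, 2, 3, 6, 5}
  6. kckA  = {1, 3, 6, 5}
  7. ckcA  = {4}
  8. ckckA = {4, 0, 2}
  9. kckcA = {4, 3, 5}
  10. ckckcA = {1, 0, 2, 6}
(closed under both — stop)

10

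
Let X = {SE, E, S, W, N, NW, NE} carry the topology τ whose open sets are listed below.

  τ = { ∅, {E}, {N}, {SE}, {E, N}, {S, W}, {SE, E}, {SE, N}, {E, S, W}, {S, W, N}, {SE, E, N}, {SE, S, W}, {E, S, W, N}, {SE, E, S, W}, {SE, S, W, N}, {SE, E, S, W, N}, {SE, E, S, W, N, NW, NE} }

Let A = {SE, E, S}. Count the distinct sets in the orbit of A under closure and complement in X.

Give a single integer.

X∖A={W, N, NW, NE}, int(X∖A)={N}, hence cl(A)={SE, E, S, W, NW, NE}
Orbit (k=closure, c=complement):
  1. A     = {SE, E, S}
  2. kA    = {SE, E, S, W, NW, NE}
  3. cA    = {W, N, NW, NE}
  4. ckA   = {N}
  5. kcA   = {S, W, N, NW, NE}
  6. kckA  = {N, NW, NE}
  7. ckcA  = {SE, E}
  8. ckckA = {SE, E, S, W}
  9. kckcA = {SE, E, NW, NE}
  10. ckckcA = {S, W, N}
(closed under both — stop)

10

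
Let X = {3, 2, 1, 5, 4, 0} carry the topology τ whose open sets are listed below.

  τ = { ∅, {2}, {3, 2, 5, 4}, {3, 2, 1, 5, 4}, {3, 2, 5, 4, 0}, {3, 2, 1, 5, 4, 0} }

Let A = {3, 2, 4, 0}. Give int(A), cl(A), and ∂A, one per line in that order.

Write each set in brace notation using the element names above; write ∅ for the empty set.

int(A) = {2}
cl(A)  = {3, 2, 1, 5, 4, 0}
∂A     = {3, 1, 5, 4, 0}

U open, U⊆A: ∅, {2}. int(A) = ⋃ = {2}
X∖A={1, 5}, int(X∖A)=∅, hence cl(A)={3, 2, 1, 5, 4, 0}
∂A: remove int from cl → {3, 1, 5, 4, 0}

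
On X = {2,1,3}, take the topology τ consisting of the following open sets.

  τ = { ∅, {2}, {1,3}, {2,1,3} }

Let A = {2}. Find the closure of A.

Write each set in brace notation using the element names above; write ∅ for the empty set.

X∖A={1,3}, int(X∖A)={1,3}, hence cl(A)={2}

{2}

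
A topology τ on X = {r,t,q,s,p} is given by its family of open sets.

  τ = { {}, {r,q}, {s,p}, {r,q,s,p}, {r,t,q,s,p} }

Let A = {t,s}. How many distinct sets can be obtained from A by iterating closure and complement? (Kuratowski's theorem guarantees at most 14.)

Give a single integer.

X∖A={r,q,p}, int(X∖A)={r,q}, hence cl(A)={t,s,p}
Orbit (k=closure, c=complement):
  1. A     = {t,s}
  2. kA    = {t,s,p}
  3. cA    = {r,q,p}
  4. ckA   = {r,q}
  5. kcA   = {r,t,q,s,p}
  6. kckA  = {r,t,q}
  7. ckcA  = {}
  8. ckckA = {s,p}
(closed under both — stop)

8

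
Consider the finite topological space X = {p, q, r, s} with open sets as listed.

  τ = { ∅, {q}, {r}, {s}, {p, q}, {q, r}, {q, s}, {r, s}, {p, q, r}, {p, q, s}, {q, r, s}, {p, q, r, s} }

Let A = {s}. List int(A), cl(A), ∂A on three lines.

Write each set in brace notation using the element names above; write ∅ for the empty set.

open subsets of A: ∅, {s}; so int(A) = {s}
closure: X∖int(X∖A) = X∖{p, q, r} = {s}
∂A = {s} minus {s} = ∅

int(A) = {s}
cl(A)  = {s}
∂A     = ∅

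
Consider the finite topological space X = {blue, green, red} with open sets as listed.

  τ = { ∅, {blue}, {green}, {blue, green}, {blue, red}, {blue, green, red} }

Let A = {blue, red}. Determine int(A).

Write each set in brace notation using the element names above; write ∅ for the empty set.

interior: largest open inside A is {blue, red} (from ∅, {blue}, {blue, red})

{blue, red}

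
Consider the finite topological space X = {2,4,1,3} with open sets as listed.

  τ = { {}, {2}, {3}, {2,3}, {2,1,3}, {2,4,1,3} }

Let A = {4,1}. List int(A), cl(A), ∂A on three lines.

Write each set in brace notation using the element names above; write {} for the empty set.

int(A) = {}
cl(A)  = {4,1}
∂A     = {4,1}

U open, U⊆A: {}. int(A) = ⋃ = {}
X∖A={2,3}, int(X∖A)={2,3}, hence cl(A)={4,1}
∂A: remove int from cl → {4,1}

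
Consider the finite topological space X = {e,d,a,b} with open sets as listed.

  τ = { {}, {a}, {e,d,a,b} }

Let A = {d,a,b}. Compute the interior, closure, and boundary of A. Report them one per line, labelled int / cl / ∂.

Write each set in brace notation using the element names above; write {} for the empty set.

interior: largest open inside A is {a} (from {}, {a})
cl via duality: int({e}) = {}, so X∖{} = {e,d,a,b}
cl∖int = {e,d,b}

int(A) = {a}
cl(A)  = {e,d,a,b}
∂A     = {e,d,b}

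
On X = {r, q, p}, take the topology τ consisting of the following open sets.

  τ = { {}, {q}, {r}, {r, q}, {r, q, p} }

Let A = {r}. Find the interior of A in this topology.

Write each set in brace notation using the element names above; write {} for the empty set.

{r}

U open, U⊆A: {}, {r}. int(A) = ⋃ = {r}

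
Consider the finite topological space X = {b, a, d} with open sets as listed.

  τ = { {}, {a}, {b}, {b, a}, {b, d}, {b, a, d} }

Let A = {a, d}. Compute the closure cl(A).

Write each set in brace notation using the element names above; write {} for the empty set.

complement {b}; its interior {b}; cl(A) = X∖{b} = {a, d}

{a, d}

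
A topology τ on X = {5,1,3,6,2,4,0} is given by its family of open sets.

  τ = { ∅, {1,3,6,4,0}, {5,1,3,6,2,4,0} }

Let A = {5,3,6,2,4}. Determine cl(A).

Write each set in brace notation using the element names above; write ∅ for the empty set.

{5,1,3,6,2,4,0}

cl via duality: int({1,0}) = ∅, so X∖∅ = {5,1,3,6,2,4,0}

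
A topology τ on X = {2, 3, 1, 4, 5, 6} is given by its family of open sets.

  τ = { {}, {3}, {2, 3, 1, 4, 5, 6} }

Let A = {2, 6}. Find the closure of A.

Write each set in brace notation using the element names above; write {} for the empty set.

{2, 1, 4, 5, 6}

cl via duality: int({3, 1, 4, 5}) = {3}, so X∖{3} = {2, 1, 4, 5, 6}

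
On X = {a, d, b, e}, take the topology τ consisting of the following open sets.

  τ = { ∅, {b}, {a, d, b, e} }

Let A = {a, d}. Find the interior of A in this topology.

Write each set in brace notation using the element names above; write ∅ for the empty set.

∅

interior: largest open inside A is ∅ (from ∅)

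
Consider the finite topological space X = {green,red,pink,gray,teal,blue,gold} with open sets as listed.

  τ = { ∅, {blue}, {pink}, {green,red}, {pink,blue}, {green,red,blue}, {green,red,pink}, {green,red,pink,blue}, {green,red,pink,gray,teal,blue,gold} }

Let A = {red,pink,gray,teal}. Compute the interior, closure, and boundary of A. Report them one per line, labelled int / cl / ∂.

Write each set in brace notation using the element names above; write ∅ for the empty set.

opens ⊆ A: ∅, {pink}; union → int = {pink}
complement {green,blue,gold}; its interior {blue}; cl(A) = X∖{blue} = {green,red,pink,gray,teal,gold}
boundary = {green,red,pink,gray,teal,gold} ∖ {pink} = {green,red,gray,teal,gold}

int(A) = {pink}
cl(A)  = {green,red,pink,gray,teal,gold}
∂A     = {green,red,gray,teal,gold}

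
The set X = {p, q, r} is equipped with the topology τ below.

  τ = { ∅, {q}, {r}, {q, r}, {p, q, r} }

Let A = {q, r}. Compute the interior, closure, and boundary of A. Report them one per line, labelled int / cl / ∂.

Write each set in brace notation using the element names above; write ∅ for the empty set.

int(A) = {q, r}
cl(A)  = {p, q, r}
∂A     = {p}

U open, U⊆A: ∅, {q}, {r}, {q, r}. int(A) = ⋃ = {q, r}
X∖A={p}, int(X∖A)=∅, hence cl(A)={p, q, r}
∂A: remove int from cl → {p}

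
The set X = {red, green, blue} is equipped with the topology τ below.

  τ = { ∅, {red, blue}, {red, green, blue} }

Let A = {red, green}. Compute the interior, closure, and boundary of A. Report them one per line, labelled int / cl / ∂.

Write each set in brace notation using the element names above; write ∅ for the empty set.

int(A) = ∅
cl(A)  = {red, green, blue}
∂A     = {red, green, blue}

open subsets of A: ∅; so int(A) = ∅
closure: X∖int(X∖A) = X∖∅ = {red, green, blue}
∂A = {red, green, blue} minus ∅ = {red, green, blue}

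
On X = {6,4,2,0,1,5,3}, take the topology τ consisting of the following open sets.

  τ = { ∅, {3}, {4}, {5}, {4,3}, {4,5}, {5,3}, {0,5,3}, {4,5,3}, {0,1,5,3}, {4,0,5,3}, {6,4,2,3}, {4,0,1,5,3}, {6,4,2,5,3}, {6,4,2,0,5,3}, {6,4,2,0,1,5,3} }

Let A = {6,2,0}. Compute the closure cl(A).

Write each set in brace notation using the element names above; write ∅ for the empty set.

{6,2,0,1}

complement {4,1,5,3}; its interior {4,5,3}; cl(A) = X∖{4,5,3} = {6,2,0,1}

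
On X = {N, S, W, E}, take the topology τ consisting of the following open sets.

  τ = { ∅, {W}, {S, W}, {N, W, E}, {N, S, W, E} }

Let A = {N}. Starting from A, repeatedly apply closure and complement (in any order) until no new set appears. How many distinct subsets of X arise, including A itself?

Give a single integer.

6

cl via duality: int({S, W, E}) = {S, W}, so X∖{S, W} = {N, E}
Write k for closure, c for complement:
  1. A     = {N}
  2. kA    = {N, E}
  3. cA    = {S, W, E}
  4. ckA   = {S, W}
  5. kcA   = {N, S, W, E}
  6. ckcA  = ∅
applying k or c yields no new set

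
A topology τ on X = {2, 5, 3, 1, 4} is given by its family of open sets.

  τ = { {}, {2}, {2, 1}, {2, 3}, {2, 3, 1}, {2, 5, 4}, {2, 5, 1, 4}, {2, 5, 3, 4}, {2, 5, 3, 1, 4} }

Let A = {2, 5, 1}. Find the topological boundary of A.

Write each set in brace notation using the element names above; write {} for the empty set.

{5, 3, 4}

opens ⊆ A: {}, {2}, {2, 1}; union → int = {2, 1}
complement {3, 4}; its interior {}; cl(A) = X∖{} = {2, 5, 3, 1, 4}
boundary = {2, 5, 3, 1, 4} ∖ {2, 1} = {5, 3, 4}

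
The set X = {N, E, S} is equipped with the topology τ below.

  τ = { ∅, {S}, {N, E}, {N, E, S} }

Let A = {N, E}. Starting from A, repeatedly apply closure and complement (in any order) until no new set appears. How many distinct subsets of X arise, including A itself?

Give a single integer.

2

closure: X∖int(X∖A) = X∖{S} = {N, E}
Let k=closure and c=complement:
  1. A     = {N, E}
  2. cA    = {S}
— saturated at 2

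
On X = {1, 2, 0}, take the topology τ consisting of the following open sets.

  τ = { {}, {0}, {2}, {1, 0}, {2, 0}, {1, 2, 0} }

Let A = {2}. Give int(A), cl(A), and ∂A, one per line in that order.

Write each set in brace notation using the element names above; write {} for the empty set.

interior: largest open inside A is {2} (from {}, {2})
cl via duality: int({1, 0}) = {1, 0}, so X∖{1, 0} = {2}
cl∖int = {}

int(A) = {2}
cl(A)  = {2}
∂A     = {}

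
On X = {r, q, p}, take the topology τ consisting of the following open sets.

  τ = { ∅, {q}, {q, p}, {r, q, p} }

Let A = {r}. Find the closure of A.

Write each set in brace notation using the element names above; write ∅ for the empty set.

closure: X∖int(X∖A) = X∖{q, p} = {r}

{r}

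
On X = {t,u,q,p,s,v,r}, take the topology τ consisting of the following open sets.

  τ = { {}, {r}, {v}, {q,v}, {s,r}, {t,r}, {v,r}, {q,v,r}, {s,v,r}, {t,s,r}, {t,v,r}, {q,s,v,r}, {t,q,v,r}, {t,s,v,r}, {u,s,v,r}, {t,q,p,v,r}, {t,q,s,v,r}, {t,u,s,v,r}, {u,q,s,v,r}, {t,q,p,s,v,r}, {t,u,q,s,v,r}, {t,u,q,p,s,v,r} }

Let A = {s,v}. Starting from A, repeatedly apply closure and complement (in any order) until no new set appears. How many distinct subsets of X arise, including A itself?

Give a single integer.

closure: X∖int(X∖A) = X∖{t,r} = {u,q,p,s,v}
Let k=closure and c=complement:
  1. A     = {s,v}
  2. kA    = {u,q,p,s,v}
  3. cA    = {t,u,q,p,r}
  4. ckA   = {t,r}
  5. kcA   = {t,u,q,p,s,r}
  6. kckA  = {t,u,p,s,r}
  7. ckcA  = {v}
  8. ckckA = {q,v}
  9. kckcA = {u,q,p,v}
  10. ckckcA = {t,s,r}
— saturated at 10

10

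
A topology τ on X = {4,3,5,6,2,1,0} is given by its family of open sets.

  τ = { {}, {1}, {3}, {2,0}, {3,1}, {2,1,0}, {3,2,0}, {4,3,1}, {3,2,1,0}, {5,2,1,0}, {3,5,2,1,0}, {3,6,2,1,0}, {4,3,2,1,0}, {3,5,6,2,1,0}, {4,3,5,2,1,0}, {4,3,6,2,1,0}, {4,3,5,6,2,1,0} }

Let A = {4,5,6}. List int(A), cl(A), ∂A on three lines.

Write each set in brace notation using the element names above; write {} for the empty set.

U open, U⊆A: {}. int(A) = ⋃ = {}
X∖A={3,2,1,0}, int(X∖A)={3,2,1,0}, hence cl(A)={4,5,6}
∂A: remove int from cl → {4,5,6}

int(A) = {}
cl(A)  = {4,5,6}
∂A     = {4,5,6}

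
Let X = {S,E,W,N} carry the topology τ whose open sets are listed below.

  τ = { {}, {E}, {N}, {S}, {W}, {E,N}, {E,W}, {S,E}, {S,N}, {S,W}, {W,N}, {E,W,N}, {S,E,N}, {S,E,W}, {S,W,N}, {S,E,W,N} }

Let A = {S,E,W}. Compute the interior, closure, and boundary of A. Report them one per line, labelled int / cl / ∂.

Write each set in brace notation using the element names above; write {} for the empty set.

int(A) = {S,E,W}
cl(A)  = {S,E,W}
∂A     = {}

opens ⊆ A: {}, {S}, {E}, {W}, {S,E}, {E,W}, {S,W}, {S,E,W}; union → int = {S,E,W}
complement {N}; its interior {N}; cl(A) = X∖{N} = {S,E,W}
boundary = {S,E,W} ∖ {S,E,W} = {}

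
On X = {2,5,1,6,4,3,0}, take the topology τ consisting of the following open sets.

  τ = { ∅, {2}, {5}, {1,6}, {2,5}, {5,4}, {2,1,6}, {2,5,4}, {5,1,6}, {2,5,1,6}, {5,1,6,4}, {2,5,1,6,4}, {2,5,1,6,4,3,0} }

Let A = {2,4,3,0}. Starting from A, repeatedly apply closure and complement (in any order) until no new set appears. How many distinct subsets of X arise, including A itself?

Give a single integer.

6

closure: X∖int(X∖A) = X∖{5,1,6} = {2,4,3,0}
Let k=closure and c=complement:
  1. A     = {2,4,3,0}
  2. cA    = {5,1,6}
  3. kcA   = {5,1,6,4,3,0}
  4. ckcA  = {2}
  5. kckcA = {2,3,0}
  6. ckckcA = {5,1,6,4}
— saturated at 6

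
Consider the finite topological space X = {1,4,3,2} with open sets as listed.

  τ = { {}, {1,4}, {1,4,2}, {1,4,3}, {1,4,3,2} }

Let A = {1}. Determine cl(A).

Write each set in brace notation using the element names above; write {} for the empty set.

{1,4,3,2}

closure: X∖int(X∖A) = X∖{} = {1,4,3,2}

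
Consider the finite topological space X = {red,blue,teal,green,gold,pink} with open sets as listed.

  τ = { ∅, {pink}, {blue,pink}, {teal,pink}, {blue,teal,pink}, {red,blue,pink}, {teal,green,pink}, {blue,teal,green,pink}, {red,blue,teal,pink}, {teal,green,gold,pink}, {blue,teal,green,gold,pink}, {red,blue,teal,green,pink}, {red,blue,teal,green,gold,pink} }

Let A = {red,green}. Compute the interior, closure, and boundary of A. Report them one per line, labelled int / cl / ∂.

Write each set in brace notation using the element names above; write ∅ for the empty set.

U open, U⊆A: ∅. int(A) = ⋃ = ∅
X∖A={blue,teal,gold,pink}, int(X∖A)={blue,teal,pink}, hence cl(A)={red,green,gold}
∂A: remove int from cl → {red,green,gold}

int(A) = ∅
cl(A)  = {red,green,gold}
∂A     = {red,green,gold}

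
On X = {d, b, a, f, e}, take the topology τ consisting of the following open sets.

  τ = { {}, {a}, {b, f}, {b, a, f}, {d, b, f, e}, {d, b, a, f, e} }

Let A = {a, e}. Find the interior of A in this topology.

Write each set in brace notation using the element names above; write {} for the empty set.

{a}

open subsets of A: {}, {a}; so int(A) = {a}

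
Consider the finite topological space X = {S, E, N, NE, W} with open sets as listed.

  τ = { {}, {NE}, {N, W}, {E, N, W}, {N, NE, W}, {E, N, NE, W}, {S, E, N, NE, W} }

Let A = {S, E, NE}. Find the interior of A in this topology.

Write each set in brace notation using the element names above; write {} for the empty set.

{NE}

open subsets of A: {}, {NE}; so int(A) = {NE}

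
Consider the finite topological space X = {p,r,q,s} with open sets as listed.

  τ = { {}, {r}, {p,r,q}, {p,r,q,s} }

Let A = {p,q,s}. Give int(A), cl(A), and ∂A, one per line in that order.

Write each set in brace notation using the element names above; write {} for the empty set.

open subsets of A: {}; so int(A) = {}
closure: X∖int(X∖A) = X∖{r} = {p,q,s}
∂A = {p,q,s} minus {} = {p,q,s}

int(A) = {}
cl(A)  = {p,q,s}
∂A     = {p,q,s}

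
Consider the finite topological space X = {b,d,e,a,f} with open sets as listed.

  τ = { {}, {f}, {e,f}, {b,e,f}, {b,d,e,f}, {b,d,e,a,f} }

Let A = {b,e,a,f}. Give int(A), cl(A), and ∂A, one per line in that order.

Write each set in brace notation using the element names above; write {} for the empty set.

int(A) = {b,e,f}
cl(A)  = {b,d,e,a,f}
∂A     = {d,a}

interior: largest open inside A is {b,e,f} (from {}, {f}, {e,f}, {b,e,f})
cl via duality: int({d}) = {}, so X∖{} = {b,d,e,a,f}
cl∖int = {d,a}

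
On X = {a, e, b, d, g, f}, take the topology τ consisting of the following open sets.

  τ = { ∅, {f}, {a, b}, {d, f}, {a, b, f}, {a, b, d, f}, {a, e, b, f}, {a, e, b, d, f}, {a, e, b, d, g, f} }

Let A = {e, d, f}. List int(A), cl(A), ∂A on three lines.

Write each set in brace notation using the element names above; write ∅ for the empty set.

U open, U⊆A: ∅, {f}, {d, f}. int(A) = ⋃ = {d, f}
X∖A={a, b, g}, int(X∖A)={a, b}, hence cl(A)={e, d, g, f}
∂A: remove int from cl → {e, g}

int(A) = {d, f}
cl(A)  = {e, d, g, f}
∂A     = {e, g}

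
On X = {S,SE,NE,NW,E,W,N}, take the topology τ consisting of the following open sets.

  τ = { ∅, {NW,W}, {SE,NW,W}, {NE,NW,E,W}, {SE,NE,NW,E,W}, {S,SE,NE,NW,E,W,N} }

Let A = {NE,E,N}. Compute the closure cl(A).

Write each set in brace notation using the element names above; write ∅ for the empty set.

closure: X∖int(X∖A) = X∖{SE,NW,W} = {S,NE,E,N}

{S,NE,E,N}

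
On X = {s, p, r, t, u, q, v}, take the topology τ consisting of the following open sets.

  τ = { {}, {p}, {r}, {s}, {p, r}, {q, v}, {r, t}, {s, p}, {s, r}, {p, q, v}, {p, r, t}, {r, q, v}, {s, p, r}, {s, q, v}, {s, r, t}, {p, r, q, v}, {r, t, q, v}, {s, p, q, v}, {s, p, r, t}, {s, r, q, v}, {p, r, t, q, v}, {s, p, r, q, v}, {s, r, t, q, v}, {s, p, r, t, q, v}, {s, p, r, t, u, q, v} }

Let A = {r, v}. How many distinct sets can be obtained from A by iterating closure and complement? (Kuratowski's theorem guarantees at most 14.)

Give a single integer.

12

X∖A={s, p, t, u, q}, int(X∖A)={s, p}, hence cl(A)={r, t, u, q, v}
Orbit (k=closure, c=complement):
  1. A     = {r, v}
  2. kA    = {r, t, u, q, v}
  3. cA    = {s, p, t, u, q}
  4. ckA   = {s, p}
  5. kcA   = {s, p, t, u, q, v}
  6. kckA  = {s, p, u}
  7. ckcA  = {r}
  8. ckckA = {r, t, q, v}
  9. kckcA = {r, t, u}
  10. ckckcA = {s, p, q, v}
  11. kckckcA = {s, p, u, q, v}
  12. ckckckcA = {r, t}
(closed under both — stop)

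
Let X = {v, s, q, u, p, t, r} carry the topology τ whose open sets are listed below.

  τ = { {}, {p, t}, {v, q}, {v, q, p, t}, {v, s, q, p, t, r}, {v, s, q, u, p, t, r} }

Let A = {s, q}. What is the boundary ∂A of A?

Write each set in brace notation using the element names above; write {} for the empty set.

open subsets of A: {}; so int(A) = {}
closure: X∖int(X∖A) = X∖{p, t} = {v, s, q, u, r}
∂A = {v, s, q, u, r} minus {} = {v, s, q, u, r}

{v, s, q, u, r}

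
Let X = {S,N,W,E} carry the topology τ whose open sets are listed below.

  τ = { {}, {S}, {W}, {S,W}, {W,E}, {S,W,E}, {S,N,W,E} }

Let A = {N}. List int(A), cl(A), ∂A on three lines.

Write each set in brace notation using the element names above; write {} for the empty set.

interior: largest open inside A is {} (from {})
cl via duality: int({S,W,E}) = {S,W,E}, so X∖{S,W,E} = {N}
cl∖int = {N}

int(A) = {}
cl(A)  = {N}
∂A     = {N}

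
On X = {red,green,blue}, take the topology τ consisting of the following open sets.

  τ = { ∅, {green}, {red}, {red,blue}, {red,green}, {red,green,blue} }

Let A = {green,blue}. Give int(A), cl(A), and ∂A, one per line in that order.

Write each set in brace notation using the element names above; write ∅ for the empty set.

opens ⊆ A: ∅, {green}; union → int = {green}
complement {red}; its interior {red}; cl(A) = X∖{red} = {green,blue}
boundary = {green,blue} ∖ {green} = {blue}

int(A) = {green}
cl(A)  = {green,blue}
∂A     = {blue}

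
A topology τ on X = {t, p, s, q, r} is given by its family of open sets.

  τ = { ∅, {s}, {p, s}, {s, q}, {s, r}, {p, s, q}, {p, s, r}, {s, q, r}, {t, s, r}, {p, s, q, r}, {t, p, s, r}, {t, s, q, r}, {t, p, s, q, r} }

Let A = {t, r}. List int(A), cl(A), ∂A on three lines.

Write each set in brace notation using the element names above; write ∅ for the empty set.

U open, U⊆A: ∅. int(A) = ⋃ = ∅
X∖A={p, s, q}, int(X∖A)={p, s, q}, hence cl(A)={t, r}
∂A: remove int from cl → {t, r}

int(A) = ∅
cl(A)  = {t, r}
∂A     = {t, r}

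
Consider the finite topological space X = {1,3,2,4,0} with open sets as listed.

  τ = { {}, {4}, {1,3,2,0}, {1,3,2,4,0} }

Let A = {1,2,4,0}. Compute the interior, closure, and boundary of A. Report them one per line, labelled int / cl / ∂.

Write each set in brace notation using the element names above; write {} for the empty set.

int(A) = {4}
cl(A)  = {1,3,2,4,0}
∂A     = {1,3,2,0}

interior: largest open inside A is {4} (from {}, {4})
cl via duality: int({3}) = {}, so X∖{} = {1,3,2,4,0}
cl∖int = {1,3,2,0}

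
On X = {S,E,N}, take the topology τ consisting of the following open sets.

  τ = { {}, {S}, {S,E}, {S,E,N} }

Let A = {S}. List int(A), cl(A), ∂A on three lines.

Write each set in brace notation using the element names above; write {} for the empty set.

U open, U⊆A: {}, {S}. int(A) = ⋃ = {S}
X∖A={E,N}, int(X∖A)={}, hence cl(A)={S,E,N}
∂A: remove int from cl → {E,N}

int(A) = {S}
cl(A)  = {S,E,N}
∂A     = {E,N}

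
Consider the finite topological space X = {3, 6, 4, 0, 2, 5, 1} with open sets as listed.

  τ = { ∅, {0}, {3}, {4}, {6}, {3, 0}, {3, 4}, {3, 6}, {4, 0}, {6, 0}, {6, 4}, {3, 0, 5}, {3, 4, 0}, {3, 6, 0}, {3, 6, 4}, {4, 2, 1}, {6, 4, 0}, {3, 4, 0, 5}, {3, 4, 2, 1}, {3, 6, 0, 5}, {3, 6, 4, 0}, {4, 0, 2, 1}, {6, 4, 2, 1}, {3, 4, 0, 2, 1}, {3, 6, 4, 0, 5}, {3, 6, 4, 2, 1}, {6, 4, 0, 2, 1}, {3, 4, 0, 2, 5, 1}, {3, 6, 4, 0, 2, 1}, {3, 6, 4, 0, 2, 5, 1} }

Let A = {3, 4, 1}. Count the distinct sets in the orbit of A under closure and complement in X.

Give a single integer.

closure: X∖int(X∖A) = X∖{6, 0} = {3, 4, 2, 5, 1}
Let k=closure and c=complement:
  1. A     = {3, 4, 1}
  2. kA    = {3, 4, 2, 5, 1}
  3. cA    = {6, 0, 2, 5}
  4. ckA   = {6, 0}
  5. kcA   = {6, 0, 2, 5, 1}
  6. kckA  = {6, 0, 5}
  7. ckcA  = {3, 4}
  8. ckckA = {3, 4, 2, 1}
— saturated at 8

8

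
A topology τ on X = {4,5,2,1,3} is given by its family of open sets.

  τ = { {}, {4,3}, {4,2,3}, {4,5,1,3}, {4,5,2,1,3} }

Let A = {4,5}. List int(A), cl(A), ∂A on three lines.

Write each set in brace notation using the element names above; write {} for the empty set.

int(A) = {}
cl(A)  = {4,5,2,1,3}
∂A     = {4,5,2,1,3}

interior: largest open inside A is {} (from {})
cl via duality: int({2,1,3}) = {}, so X∖{} = {4,5,2,1,3}
cl∖int = {4,5,2,1,3}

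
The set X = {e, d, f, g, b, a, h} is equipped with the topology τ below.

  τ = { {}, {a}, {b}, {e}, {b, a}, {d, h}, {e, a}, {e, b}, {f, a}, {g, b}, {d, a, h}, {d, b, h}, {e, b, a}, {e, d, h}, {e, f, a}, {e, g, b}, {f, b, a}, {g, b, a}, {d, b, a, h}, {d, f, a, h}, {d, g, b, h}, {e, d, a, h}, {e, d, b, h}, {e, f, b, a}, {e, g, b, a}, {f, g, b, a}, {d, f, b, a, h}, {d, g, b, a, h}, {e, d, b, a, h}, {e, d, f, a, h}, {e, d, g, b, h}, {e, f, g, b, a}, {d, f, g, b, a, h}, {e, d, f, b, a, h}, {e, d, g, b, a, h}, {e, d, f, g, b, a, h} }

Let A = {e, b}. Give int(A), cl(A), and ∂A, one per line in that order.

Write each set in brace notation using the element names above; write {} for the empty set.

interior: largest open inside A is {e, b} (from {}, {e}, {b}, {e, b})
cl via duality: int({d, f, g, a, h}) = {d, f, a, h}, so X∖{d, f, a, h} = {e, g, b}
cl∖int = {g}

int(A) = {e, b}
cl(A)  = {e, g, b}
∂A     = {g}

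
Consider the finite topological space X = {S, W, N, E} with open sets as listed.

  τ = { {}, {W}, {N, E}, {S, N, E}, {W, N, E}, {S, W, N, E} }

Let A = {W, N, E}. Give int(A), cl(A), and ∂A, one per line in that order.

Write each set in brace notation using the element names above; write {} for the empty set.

int(A) = {W, N, E}
cl(A)  = {S, W, N, E}
∂A     = {S}

opens ⊆ A: {}, {W}, {N, E}, {W, N, E}; union → int = {W, N, E}
complement {S}; its interior {}; cl(A) = X∖{} = {S, W, N, E}
boundary = {S, W, N, E} ∖ {W, N, E} = {S}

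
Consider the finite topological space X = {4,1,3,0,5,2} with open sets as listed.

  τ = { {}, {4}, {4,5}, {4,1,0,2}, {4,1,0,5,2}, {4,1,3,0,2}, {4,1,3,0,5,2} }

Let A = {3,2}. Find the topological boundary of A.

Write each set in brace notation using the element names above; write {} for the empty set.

U open, U⊆A: {}. int(A) = ⋃ = {}
X∖A={4,1,0,5}, int(X∖A)={4,5}, hence cl(A)={1,3,0,2}
∂A: remove int from cl → {1,3,0,2}

{1,3,0,2}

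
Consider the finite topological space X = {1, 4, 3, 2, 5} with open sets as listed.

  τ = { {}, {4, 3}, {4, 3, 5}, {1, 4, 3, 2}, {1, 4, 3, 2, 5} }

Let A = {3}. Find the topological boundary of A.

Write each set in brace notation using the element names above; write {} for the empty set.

U open, U⊆A: {}. int(A) = ⋃ = {}
X∖A={1, 4, 2, 5}, int(X∖A)={}, hence cl(A)={1, 4, 3, 2, 5}
∂A: remove int from cl → {1, 4, 3, 2, 5}

{1, 4, 3, 2, 5}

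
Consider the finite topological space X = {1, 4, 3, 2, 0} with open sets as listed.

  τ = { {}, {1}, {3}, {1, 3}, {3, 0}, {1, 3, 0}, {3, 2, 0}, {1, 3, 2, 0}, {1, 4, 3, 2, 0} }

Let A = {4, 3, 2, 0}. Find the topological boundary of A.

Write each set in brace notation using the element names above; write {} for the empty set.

{4}

open subsets of A: {}, {3}, {3, 0}, {3, 2, 0}; so int(A) = {3, 2, 0}
closure: X∖int(X∖A) = X∖{1} = {4, 3, 2, 0}
∂A = {4, 3, 2, 0} minus {3, 2, 0} = {4}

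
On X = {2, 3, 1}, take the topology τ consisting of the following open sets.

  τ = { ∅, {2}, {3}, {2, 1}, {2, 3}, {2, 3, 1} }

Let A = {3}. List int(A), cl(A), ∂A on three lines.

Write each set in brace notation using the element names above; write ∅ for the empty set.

int(A) = {3}
cl(A)  = {3}
∂A     = ∅

interior: largest open inside A is {3} (from ∅, {3})
cl via duality: int({2, 1}) = {2, 1}, so X∖{2, 1} = {3}
cl∖int = ∅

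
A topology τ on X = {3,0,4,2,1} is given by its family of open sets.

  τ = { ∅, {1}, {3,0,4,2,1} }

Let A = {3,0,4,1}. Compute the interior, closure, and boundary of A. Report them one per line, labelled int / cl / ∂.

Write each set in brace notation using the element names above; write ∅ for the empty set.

int(A) = {1}
cl(A)  = {3,0,4,2,1}
∂A     = {3,0,4,2}

U open, U⊆A: ∅, {1}. int(A) = ⋃ = {1}
X∖A={2}, int(X∖A)=∅, hence cl(A)={3,0,4,2,1}
∂A: remove int from cl → {3,0,4,2}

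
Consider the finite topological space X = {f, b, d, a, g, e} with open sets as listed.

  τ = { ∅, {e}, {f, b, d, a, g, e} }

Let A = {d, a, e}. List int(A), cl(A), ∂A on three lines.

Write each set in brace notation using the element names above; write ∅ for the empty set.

U open, U⊆A: ∅, {e}. int(A) = ⋃ = {e}
X∖A={f, b, g}, int(X∖A)=∅, hence cl(A)={f, b, d, a, g, e}
∂A: remove int from cl → {f, b, d, a, g}

int(A) = {e}
cl(A)  = {f, b, d, a, g, e}
∂A     = {f, b, d, a, g}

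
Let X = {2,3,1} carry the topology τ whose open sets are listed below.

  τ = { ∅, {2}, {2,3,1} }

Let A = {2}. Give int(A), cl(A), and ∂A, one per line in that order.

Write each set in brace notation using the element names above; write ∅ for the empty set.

interior: largest open inside A is {2} (from ∅, {2})
cl via duality: int({3,1}) = ∅, so X∖∅ = {2,3,1}
cl∖int = {3,1}

int(A) = {2}
cl(A)  = {2,3,1}
∂A     = {3,1}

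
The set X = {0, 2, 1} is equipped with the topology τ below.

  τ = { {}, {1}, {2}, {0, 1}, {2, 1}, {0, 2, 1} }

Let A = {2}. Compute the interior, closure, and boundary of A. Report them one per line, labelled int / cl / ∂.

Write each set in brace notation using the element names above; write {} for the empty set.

int(A) = {2}
cl(A)  = {2}
∂A     = {}

open subsets of A: {}, {2}; so int(A) = {2}
closure: X∖int(X∖A) = X∖{0, 1} = {2}
∂A = {2} minus {2} = {}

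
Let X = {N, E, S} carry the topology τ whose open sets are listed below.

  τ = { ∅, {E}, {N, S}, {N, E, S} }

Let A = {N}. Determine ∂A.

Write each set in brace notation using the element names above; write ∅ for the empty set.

{N, S}

interior: largest open inside A is ∅ (from ∅)
cl via duality: int({E, S}) = {E}, so X∖{E} = {N, S}
cl∖int = {N, S}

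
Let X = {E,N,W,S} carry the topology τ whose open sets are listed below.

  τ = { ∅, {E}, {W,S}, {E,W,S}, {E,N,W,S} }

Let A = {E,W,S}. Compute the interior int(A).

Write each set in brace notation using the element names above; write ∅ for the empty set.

{E,W,S}

open subsets of A: ∅, {E}, {W,S}, {E,W,S}; so int(A) = {E,W,S}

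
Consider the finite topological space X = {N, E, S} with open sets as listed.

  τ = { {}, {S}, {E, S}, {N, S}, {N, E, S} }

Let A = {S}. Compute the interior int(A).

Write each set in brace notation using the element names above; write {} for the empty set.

interior: largest open inside A is {S} (from {}, {S})

{S}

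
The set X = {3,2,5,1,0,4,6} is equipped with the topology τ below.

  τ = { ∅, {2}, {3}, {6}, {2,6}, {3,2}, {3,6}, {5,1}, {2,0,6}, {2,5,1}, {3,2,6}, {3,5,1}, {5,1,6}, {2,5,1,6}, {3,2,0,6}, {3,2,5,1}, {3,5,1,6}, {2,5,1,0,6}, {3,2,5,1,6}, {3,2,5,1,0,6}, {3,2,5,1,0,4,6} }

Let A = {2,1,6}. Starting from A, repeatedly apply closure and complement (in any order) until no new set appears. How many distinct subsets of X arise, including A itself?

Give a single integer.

12

cl via duality: int({3,5,0,4}) = {3}, so X∖{3} = {2,5,1,0,4,6}
Write k for closure, c for complement:
  1. A     = {2,1,6}
  2. kA    = {2,5,1,0,4,6}
  3. cA    = {3,5,0,4}
  4. ckA   = {3}
  5. kcA   = {3,5,1,0,4}
  6. kckA  = {3,4}
  7. ckcA  = {2,6}
  8. ckckA = {2,5,1,0,6}
  9. kckcA = {2,0,4,6}
  10. ckckcA = {3,5,1}
  11. kckckcA = {3,5,1,4}
  12. ckckckcA = {2,0,6}
applying k or c yields no new set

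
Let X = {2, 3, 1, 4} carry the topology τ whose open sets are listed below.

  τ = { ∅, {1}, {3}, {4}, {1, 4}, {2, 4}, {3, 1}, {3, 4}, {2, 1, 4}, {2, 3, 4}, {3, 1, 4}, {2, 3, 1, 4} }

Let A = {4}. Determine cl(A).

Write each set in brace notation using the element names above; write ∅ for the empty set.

X∖A={2, 3, 1}, int(X∖A)={3, 1}, hence cl(A)={2, 4}

{2, 4}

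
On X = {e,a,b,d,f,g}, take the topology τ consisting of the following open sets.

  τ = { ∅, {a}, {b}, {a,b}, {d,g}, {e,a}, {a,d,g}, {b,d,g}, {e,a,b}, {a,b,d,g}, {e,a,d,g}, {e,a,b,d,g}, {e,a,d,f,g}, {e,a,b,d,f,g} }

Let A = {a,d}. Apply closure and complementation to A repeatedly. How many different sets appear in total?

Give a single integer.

cl via duality: int({e,b,f,g}) = {b}, so X∖{b} = {e,a,d,f,g}
Write k for closure, c for complement:
  1. A     = {a,d}
  2. kA    = {e,a,d,f,g}
  3. cA    = {e,b,f,g}
  4. ckA   = {b}
  5. kcA   = {e,b,d,f,g}
  6. ckcA  = {a}
  7. kckcA = {e,a,f}
  8. ckckcA = {b,d,g}
  9. kckckcA = {b,d,f,g}
  10. ckckckcA = {e,a}
applying k or c yields no new set

10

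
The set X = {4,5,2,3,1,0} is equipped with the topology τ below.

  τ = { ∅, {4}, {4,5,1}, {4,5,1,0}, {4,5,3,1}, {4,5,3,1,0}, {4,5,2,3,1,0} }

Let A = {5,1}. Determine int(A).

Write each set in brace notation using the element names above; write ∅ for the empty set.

∅

interior: largest open inside A is ∅ (from ∅)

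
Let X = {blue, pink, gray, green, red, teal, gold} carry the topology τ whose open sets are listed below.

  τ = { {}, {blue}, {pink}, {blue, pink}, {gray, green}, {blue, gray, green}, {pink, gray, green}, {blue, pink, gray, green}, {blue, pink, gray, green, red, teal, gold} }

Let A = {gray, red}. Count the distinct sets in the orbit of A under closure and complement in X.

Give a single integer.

complement {blue, pink, green, teal, gold}; its interior {blue, pink}; cl(A) = X∖{blue, pink} = {gray, green, red, teal, gold}
With k = closure, c = complement:
  1. A     = {gray, red}
  2. kA    = {gray, green, red, teal, gold}
  3. cA    = {blue, pink, green, teal, gold}
  4. ckA   = {blue, pink}
  5. kcA   = {blue, pink, gray, green, red, teal, gold}
  6. kckA  = {blue, pink, red, teal, gold}
  7. ckcA  = {}
  8. ckckA = {gray, green}
k, c of each give nothing new

8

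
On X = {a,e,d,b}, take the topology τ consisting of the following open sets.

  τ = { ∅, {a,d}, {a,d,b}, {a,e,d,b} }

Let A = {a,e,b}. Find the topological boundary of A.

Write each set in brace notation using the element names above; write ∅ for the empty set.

U open, U⊆A: ∅. int(A) = ⋃ = ∅
X∖A={d}, int(X∖A)=∅, hence cl(A)={a,e,d,b}
∂A: remove int from cl → {a,e,d,b}

{a,e,d,b}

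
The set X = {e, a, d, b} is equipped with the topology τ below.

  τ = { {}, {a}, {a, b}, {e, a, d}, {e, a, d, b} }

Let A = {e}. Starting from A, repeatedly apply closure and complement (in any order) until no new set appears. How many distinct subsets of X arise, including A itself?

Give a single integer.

X∖A={a, d, b}, int(X∖A)={a, b}, hence cl(A)={e, d}
Orbit (k=closure, c=complement):
  1. A     = {e}
  2. kA    = {e, d}
  3. cA    = {a, d, b}
  4. ckA   = {a, b}
  5. kcA   = {e, a, d, b}
  6. ckcA  = {}
(closed under both — stop)

6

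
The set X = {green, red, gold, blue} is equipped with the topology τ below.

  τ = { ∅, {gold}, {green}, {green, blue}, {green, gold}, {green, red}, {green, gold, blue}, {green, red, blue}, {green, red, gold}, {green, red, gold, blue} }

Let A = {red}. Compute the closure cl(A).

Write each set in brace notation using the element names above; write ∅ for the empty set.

closure: X∖int(X∖A) = X∖{green, gold, blue} = {red}

{red}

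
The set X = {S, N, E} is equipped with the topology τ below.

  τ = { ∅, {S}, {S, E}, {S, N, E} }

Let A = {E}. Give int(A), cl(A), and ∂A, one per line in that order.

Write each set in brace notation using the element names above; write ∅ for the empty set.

interior: largest open inside A is ∅ (from ∅)
cl via duality: int({S, N}) = {S}, so X∖{S} = {N, E}
cl∖int = {N, E}

int(A) = ∅
cl(A)  = {N, E}
∂A     = {N, E}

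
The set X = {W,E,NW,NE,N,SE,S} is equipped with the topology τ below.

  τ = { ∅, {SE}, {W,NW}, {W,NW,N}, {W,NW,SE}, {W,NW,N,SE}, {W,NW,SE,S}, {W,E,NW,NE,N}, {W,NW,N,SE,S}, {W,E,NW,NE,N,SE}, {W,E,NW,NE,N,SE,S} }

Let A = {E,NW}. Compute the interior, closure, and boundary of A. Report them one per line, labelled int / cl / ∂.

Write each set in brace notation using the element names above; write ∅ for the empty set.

open subsets of A: ∅; so int(A) = ∅
closure: X∖int(X∖A) = X∖{SE} = {W,E,NW,NE,N,S}
∂A = {W,E,NW,NE,N,S} minus ∅ = {W,E,NW,NE,N,S}

int(A) = ∅
cl(A)  = {W,E,NW,NE,N,S}
∂A     = {W,E,NW,NE,N,S}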